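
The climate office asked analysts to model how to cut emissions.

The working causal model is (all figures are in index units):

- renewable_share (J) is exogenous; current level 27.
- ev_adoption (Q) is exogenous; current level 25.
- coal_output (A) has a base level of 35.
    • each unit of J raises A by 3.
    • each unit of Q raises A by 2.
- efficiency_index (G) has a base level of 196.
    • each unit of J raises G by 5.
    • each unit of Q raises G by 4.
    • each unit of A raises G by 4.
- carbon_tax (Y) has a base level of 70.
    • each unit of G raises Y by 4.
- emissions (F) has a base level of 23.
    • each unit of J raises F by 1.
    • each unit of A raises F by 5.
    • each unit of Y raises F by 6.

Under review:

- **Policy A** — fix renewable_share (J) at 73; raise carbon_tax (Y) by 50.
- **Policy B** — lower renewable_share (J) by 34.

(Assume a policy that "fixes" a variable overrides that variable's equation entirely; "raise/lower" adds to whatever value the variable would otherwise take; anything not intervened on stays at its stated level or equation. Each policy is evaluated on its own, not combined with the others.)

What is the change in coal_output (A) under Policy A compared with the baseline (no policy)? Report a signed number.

Baseline:
  J = 27
  Q = 25
  A = 35 + 3·27 + 2·25 = 166
Policy A (J := 73, Y + 50):
  J = 73
  Q = 25
  A = 35 + 3·73 + 2·25 = 304
Change in A: 304 − 166 = 138

138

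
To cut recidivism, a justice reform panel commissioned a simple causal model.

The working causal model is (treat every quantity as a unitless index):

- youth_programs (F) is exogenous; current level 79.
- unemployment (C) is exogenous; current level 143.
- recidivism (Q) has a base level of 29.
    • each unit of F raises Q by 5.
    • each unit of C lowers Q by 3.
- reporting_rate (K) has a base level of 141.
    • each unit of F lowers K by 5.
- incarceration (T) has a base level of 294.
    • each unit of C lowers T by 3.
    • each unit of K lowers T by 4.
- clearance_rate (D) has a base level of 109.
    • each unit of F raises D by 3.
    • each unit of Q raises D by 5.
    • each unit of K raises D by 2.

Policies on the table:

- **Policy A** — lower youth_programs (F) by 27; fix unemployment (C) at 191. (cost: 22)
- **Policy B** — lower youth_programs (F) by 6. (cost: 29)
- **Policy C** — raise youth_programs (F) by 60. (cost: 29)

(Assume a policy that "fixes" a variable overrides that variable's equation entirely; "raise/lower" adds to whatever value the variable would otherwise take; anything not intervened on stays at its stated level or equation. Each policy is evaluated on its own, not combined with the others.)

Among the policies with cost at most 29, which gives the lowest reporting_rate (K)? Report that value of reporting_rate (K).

-554

Policy A (F − 27, C := 191):
  F = 79 − 27 = 52
  K = 141 − 5·52 = -119
Policy B (F − 6):
  F = 79 − 6 = 73
  K = 141 − 5·73 = -224
Policy C (F + 60):
  F = 79 + 60 = 139
  K = 141 − 5·139 = -554
Comparing — Policy A: K=-119, Policy B: K=-224, Policy C: K=-554. Lowest is -554 (Policy C).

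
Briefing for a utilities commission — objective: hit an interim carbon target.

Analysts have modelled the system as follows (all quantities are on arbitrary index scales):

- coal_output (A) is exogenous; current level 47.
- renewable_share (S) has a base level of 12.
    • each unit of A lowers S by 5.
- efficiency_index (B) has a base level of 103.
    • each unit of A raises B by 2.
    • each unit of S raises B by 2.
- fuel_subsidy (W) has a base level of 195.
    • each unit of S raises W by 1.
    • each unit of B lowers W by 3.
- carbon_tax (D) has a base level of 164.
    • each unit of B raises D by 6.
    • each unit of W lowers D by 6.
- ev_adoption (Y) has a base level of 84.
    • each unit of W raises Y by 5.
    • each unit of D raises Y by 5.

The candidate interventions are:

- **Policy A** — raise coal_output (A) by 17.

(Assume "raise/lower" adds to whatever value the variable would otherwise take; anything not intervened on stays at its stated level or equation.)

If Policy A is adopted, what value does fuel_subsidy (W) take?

1042

Policy A (A + 17):
  A = 47 + 17 = 64
  S = 12 − 5·64 = -308
  B = 103 + 2·64 + 2·(-308) = -385
  W = 195 + (-308) − 3·(-385) = 1042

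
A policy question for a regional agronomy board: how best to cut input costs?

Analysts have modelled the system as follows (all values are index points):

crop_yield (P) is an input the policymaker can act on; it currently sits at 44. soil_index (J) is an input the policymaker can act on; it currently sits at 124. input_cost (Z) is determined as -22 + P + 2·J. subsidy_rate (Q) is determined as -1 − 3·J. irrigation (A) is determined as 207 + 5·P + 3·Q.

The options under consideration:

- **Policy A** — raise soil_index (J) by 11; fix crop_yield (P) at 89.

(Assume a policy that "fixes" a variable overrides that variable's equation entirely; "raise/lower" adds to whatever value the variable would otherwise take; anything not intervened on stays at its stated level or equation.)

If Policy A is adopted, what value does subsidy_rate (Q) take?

Policy A (J + 11, P := 89):
  J = 124 + 11 = 135
  Q = -1 − 3·135 = -406

-406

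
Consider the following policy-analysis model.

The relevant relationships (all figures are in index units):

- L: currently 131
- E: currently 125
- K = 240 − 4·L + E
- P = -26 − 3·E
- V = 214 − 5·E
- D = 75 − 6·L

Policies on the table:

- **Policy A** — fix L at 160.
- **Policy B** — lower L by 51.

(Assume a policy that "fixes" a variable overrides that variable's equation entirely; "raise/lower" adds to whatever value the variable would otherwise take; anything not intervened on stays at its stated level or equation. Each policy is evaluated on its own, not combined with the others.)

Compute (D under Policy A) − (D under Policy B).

Policy A (L := 160):
  L = 160
  D = 75 − 6·160 = -885
Policy B (L − 51):
  L = 131 − 51 = 80
  D = 75 − 6·80 = -405
D: -885 − (-405) = -480

-480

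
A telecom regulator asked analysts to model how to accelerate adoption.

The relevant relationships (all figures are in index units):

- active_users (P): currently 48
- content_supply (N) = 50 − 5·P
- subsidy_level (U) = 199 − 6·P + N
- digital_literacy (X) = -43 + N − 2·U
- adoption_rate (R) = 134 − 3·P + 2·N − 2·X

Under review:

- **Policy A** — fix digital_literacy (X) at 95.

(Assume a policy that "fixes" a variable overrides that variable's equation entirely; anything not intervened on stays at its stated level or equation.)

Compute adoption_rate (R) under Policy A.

-580

Policy A (X := 95):
  P = 48
  N = 50 − 5·48 = -190
  U = 199 − 6·48 + (-190) = -279
  X = 95
  R = 134 − 3·48 + 2·(-190) − 2·95 = -580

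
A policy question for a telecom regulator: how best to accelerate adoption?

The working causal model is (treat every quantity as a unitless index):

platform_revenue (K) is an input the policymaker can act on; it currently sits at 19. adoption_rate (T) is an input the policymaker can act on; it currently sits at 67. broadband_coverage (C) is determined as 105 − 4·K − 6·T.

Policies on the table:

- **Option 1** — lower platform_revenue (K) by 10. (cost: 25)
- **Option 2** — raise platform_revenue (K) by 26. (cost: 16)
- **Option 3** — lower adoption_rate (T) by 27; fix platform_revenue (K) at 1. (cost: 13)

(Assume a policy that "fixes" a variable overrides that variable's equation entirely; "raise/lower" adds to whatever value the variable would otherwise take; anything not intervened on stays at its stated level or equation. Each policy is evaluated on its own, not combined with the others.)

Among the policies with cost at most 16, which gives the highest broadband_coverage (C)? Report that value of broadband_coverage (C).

-139

Option 2 (K + 26):
  K = 19 + 26 = 45
  T = 67
  C = 105 − 4·45 − 6·67 = -477
Option 3 (T − 27, K := 1):
  K = 1
  T = 67 − 27 = 40
  C = 105 − 4·1 − 6·40 = -139
Comparing — Option 2: C=-477, Option 3: C=-139. Highest is -139 (Option 3).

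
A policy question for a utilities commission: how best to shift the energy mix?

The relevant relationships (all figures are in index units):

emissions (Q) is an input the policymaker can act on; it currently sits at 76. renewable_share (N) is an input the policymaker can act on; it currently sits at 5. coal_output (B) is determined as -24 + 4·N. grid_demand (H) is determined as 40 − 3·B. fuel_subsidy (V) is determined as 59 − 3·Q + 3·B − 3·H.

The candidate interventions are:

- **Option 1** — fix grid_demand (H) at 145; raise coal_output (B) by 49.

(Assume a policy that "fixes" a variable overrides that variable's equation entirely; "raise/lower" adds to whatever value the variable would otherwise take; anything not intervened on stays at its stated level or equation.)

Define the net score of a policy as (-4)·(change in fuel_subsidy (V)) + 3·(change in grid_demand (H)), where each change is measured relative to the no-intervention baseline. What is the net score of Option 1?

Baseline:
  Q = 76
  N = 5
  B = -24 + 4·5 = -4
  H = 40 − 3·(-4) = 52
  V = 59 − 3·76 + 3·(-4) − 3·52 = -337
Option 1 (H := 145, B + 49):
  Q = 76
  N = 5
  B = -24 + 4·5 (+49 from intervention) = 45
  H = 145
  V = 59 − 3·76 + 3·45 − 3·145 = -469
ΔV = -469 − (-337) = -132; ΔH = 145 − 52 = 93
Score = (-4)·(-132) + 3·93 = 807

807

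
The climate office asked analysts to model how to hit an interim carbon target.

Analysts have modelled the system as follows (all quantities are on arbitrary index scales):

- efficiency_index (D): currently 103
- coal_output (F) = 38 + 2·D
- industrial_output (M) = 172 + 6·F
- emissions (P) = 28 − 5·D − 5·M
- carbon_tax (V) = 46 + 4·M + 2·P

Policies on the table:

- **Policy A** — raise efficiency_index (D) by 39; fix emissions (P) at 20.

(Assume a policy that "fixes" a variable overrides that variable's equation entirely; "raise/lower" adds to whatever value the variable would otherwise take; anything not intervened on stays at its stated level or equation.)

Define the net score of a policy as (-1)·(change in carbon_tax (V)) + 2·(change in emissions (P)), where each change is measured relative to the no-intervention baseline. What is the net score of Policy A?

-1872

Baseline:
  D = 103
  F = 38 + 2·103 = 244
  M = 172 + 6·244 = 1636
  P = 28 − 5·103 − 5·1636 = -8667
  V = 46 + 4·1636 + 2·(-8667) = -10744
Policy A (D + 39, P := 20):
  D = 103 + 39 = 142
  F = 38 + 2·142 = 322
  M = 172 + 6·322 = 2104
  P = 20
  V = 46 + 4·2104 + 2·20 = 8502
ΔV = 8502 − (-10744) = 19246; ΔP = 20 − (-8667) = 8687
Score = (-1)·19246 + 2·8687 = -1872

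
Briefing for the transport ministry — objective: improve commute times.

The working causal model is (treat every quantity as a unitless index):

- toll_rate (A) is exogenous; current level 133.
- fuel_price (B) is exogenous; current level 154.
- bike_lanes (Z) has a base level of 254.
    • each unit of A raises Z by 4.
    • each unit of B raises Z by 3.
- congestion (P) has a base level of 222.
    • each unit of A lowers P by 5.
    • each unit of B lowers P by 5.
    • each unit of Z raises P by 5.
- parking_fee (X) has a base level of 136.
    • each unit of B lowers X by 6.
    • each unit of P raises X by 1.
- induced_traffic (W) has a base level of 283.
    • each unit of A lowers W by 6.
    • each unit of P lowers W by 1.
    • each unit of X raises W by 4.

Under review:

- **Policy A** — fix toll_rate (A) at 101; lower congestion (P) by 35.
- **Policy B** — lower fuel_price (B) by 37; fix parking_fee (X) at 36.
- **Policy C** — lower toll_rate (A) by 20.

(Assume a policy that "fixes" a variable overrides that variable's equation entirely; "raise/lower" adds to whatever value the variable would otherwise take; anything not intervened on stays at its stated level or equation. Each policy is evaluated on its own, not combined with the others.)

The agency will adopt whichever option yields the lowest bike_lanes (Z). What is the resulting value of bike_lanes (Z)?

Policy A (A := 101, P − 35):
  A = 101
  B = 154
  Z = 254 + 4·101 + 3·154 = 1120
Policy B (B − 37, X := 36):
  A = 133
  B = 154 − 37 = 117
  Z = 254 + 4·133 + 3·117 = 1137
Policy C (A − 20):
  A = 133 − 20 = 113
  B = 154
  Z = 254 + 4·113 + 3·154 = 1168
Comparing — Policy A: Z=1120, Policy B: Z=1137, Policy C: Z=1168. Lowest is 1120 (Policy A).

1120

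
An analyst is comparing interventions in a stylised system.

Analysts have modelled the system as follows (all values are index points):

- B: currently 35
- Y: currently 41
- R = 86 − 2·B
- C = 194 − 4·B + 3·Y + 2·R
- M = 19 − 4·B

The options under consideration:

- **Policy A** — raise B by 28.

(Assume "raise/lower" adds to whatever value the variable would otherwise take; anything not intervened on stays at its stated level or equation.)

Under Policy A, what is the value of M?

-233

Policy A (B + 28):
  B = 35 + 28 = 63
  M = 19 − 4·63 = -233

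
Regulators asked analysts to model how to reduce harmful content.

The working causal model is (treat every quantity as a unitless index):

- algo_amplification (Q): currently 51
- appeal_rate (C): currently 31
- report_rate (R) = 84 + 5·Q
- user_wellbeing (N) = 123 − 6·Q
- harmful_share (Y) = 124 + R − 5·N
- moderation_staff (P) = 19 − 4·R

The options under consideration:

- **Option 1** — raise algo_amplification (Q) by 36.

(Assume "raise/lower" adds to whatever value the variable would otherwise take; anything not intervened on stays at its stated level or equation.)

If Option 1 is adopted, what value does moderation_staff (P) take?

Option 1 (Q + 36):
  Q = 51 + 36 = 87
  R = 84 + 5·87 = 519
  P = 19 − 4·519 = -2057

-2057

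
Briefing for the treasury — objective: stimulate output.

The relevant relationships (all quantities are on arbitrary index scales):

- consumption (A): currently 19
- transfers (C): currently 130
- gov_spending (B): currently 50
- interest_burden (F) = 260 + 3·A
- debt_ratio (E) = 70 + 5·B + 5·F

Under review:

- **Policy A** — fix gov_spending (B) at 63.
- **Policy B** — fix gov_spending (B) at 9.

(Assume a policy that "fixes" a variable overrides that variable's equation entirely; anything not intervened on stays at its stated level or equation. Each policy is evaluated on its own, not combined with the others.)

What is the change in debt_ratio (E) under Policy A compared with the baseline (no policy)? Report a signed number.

65

Baseline:
  A = 19
  B = 50
  F = 260 + 3·19 = 317
  E = 70 + 5·50 + 5·317 = 1905
Policy A (B := 63):
  A = 19
  B = 63
  F = 260 + 3·19 = 317
  E = 70 + 5·63 + 5·317 = 1970
Change in E: 1970 − 1905 = 65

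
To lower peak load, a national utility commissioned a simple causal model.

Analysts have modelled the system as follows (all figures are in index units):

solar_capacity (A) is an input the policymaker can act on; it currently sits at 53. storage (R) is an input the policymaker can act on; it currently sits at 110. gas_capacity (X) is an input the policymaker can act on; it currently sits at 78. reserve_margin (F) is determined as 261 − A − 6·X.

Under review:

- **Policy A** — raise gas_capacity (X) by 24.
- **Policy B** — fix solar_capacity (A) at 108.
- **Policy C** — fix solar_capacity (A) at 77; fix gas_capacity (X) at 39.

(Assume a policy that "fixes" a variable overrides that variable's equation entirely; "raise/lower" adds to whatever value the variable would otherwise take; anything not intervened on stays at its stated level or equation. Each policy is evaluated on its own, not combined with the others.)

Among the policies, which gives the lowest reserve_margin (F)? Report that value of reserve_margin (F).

-404

Policy A (X + 24):
  A = 53
  X = 78 + 24 = 102
  F = 261 − 53 − 6·102 = -404
Policy B (A := 108):
  A = 108
  X = 78
  F = 261 − 108 − 6·78 = -315
Policy C (A := 77, X := 39):
  A = 77
  X = 39
  F = 261 − 77 − 6·39 = -50
Comparing — Policy A: F=-404, Policy B: F=-315, Policy C: F=-50. Lowest is -404 (Policy A).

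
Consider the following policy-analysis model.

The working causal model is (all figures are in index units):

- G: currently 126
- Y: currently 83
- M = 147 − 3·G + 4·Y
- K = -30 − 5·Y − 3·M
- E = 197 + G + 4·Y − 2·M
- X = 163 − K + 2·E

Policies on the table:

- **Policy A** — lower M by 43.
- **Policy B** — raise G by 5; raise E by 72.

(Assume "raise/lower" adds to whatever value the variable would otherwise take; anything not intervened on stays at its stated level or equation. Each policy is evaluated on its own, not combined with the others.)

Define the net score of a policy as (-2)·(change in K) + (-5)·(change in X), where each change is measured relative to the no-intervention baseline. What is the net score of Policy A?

Baseline:
  G = 126
  Y = 83
  M = 147 − 3·126 + 4·83 = 101
  K = -30 − 5·83 − 3·101 = -748
  E = 197 + 126 + 4·83 − 2·101 = 453
  X = 163 − (-748) + 2·453 = 1817
Policy A (M − 43):
  G = 126
  Y = 83
  M = 147 − 3·126 + 4·83 (−43 from intervention) = 58
  K = -30 − 5·83 − 3·58 = -619
  E = 197 + 126 + 4·83 − 2·58 = 539
  X = 163 − (-619) + 2·539 = 1860
ΔK = -619 − (-748) = 129; ΔX = 1860 − 1817 = 43
Score = (-2)·129 + (-5)·43 = -473

-473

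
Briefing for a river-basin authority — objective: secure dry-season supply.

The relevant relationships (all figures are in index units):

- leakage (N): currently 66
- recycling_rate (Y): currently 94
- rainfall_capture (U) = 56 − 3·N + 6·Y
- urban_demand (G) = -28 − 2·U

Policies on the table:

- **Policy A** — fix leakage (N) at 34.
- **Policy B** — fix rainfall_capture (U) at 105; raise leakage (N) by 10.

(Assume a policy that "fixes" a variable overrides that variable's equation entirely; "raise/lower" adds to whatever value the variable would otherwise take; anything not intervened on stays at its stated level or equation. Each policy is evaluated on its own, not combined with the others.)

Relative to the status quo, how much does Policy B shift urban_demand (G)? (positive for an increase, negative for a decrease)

Baseline:
  N = 66
  Y = 94
  U = 56 − 3·66 + 6·94 = 422
  G = -28 − 2·422 = -872
Policy B (U := 105, N + 10):
  N = 66 + 10 = 76
  Y = 94
  U = 105
  G = -28 − 2·105 = -238
Change in G: -238 − (-872) = 634

634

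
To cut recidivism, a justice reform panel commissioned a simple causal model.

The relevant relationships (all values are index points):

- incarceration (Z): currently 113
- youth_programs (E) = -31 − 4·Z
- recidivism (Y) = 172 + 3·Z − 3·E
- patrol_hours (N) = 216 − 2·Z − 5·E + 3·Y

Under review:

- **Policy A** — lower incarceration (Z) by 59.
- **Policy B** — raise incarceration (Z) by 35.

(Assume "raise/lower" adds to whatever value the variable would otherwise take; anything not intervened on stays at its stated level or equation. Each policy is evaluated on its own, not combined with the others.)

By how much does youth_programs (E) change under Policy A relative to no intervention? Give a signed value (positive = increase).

Baseline:
  Z = 113
  E = -31 − 4·113 = -483
Policy A (Z − 59):
  Z = 113 − 59 = 54
  E = -31 − 4·54 = -247
Change in E: -247 − (-483) = 236

236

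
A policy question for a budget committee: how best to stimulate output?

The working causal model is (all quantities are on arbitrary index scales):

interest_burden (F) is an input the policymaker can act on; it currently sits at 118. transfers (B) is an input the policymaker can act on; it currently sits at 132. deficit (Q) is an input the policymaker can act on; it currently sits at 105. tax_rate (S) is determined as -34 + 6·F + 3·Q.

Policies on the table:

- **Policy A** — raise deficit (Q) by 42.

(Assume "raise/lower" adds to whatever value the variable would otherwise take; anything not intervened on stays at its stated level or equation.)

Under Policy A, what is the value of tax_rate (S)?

Policy A (Q + 42):
  F = 118
  Q = 105 + 42 = 147
  S = -34 + 6·118 + 3·147 = 1115

1115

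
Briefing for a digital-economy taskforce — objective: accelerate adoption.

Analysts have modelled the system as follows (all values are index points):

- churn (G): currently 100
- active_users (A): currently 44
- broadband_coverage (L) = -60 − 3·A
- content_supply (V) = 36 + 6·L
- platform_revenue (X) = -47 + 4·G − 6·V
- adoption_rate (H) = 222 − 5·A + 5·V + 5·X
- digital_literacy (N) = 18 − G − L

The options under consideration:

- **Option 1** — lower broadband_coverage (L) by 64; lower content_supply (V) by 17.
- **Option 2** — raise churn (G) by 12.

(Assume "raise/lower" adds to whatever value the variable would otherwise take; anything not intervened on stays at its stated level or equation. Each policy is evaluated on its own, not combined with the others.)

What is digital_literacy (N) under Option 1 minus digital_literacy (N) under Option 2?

76

Option 1 (L − 64, V − 17):
  G = 100
  A = 44
  L = -60 − 3·44 (−64 from intervention) = -256
  N = 18 − 100 − (-256) = 174
Option 2 (G + 12):
  G = 100 + 12 = 112
  A = 44
  L = -60 − 3·44 = -192
  N = 18 − 112 − (-192) = 98
N: 174 − 98 = 76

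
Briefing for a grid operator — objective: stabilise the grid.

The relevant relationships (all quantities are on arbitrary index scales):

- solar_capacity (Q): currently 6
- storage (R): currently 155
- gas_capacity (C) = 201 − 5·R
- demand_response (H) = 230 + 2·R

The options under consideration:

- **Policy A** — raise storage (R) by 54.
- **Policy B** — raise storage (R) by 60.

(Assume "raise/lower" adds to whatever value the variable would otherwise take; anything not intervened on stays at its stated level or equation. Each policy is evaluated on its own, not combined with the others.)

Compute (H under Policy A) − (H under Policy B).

-12

Policy A (R + 54):
  R = 155 + 54 = 209
  H = 230 + 2·209 = 648
Policy B (R + 60):
  R = 155 + 60 = 215
  H = 230 + 2·215 = 660
H: 648 − 660 = -12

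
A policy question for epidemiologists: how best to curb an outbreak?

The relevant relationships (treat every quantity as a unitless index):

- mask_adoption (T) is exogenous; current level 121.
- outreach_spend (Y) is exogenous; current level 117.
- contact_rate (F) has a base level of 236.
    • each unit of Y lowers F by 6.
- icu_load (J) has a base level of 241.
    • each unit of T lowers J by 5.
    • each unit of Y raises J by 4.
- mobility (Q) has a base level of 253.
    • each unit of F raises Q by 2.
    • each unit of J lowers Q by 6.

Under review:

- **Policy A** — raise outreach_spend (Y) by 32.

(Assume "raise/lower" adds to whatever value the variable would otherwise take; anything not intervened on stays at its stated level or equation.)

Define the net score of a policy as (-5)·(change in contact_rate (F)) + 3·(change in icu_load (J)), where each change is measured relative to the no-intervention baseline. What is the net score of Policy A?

1344

Baseline:
  T = 121
  Y = 117
  F = 236 − 6·117 = -466
  J = 241 − 5·121 + 4·117 = 104
Policy A (Y + 32):
  T = 121
  Y = 117 + 32 = 149
  F = 236 − 6·149 = -658
  J = 241 − 5·121 + 4·149 = 232
ΔF = -658 − (-466) = -192; ΔJ = 232 − 104 = 128
Score = (-5)·(-192) + 3·128 = 1344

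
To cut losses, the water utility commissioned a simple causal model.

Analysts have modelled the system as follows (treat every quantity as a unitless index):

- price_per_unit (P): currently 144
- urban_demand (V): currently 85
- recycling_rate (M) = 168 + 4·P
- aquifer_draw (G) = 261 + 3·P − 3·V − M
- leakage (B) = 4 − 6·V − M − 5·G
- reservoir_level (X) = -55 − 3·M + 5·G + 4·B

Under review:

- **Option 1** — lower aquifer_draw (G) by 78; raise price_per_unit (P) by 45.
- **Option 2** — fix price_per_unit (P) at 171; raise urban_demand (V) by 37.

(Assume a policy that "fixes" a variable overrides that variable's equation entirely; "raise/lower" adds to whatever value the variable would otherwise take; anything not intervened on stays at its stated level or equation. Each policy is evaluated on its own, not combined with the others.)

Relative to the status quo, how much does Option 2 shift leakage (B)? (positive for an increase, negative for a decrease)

Baseline:
  P = 144
  V = 85
  M = 168 + 4·144 = 744
  G = 261 + 3·144 − 3·85 − 744 = -306
  B = 4 − 6·85 − 744 − 5·(-306) = 280
Option 2 (P := 171, V + 37):
  P = 171
  V = 85 + 37 = 122
  M = 168 + 4·171 = 852
  G = 261 + 3·171 − 3·122 − 852 = -444
  B = 4 − 6·122 − 852 − 5·(-444) = 640
Change in B: 640 − 280 = 360

360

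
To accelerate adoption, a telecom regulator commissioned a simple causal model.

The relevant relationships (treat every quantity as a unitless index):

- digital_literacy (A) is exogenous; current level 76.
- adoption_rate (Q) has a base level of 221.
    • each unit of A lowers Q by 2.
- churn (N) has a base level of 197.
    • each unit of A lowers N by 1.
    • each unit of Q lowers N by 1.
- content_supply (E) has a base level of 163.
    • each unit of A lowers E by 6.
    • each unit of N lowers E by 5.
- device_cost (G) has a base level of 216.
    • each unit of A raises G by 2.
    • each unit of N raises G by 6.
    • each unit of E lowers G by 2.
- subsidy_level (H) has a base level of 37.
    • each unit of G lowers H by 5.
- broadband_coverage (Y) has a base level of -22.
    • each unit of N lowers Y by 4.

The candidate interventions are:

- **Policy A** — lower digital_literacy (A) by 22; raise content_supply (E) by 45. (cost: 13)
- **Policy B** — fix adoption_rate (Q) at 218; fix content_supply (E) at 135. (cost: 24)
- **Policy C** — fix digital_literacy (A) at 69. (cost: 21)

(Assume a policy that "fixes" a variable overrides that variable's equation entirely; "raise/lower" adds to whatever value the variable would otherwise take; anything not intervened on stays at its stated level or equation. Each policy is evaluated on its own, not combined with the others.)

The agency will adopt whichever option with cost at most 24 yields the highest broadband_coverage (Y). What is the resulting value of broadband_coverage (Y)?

366

Policy A (A − 22, E + 45):
  A = 76 − 22 = 54
  Q = 221 − 2·54 = 113
  N = 197 − 54 − 113 = 30
  Y = -22 − 4·30 = -142
Policy B (Q := 218, E := 135):
  A = 76
  Q = 218
  N = 197 − 76 − 218 = -97
  Y = -22 − 4·(-97) = 366
Policy C (A := 69):
  A = 69
  Q = 221 − 2·69 = 83
  N = 197 − 69 − 83 = 45
  Y = -22 − 4·45 = -202
Comparing — Policy A: Y=-142, Policy B: Y=366, Policy C: Y=-202. Highest is 366 (Policy B).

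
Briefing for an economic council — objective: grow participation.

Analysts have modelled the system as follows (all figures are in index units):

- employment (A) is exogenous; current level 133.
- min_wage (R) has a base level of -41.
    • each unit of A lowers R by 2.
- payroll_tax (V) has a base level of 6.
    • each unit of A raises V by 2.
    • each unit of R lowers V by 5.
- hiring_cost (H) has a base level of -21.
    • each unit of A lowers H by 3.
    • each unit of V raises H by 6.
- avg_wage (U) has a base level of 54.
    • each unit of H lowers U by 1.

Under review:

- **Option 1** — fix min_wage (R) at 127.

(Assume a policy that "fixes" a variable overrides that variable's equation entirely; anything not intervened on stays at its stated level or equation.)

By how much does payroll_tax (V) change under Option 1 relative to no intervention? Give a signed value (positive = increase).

Baseline:
  A = 133
  R = -41 − 2·133 = -307
  V = 6 + 2·133 − 5·(-307) = 1807
Option 1 (R := 127):
  A = 133
  R = 127
  V = 6 + 2·133 − 5·127 = -363
Change in V: -363 − 1807 = -2170

-2170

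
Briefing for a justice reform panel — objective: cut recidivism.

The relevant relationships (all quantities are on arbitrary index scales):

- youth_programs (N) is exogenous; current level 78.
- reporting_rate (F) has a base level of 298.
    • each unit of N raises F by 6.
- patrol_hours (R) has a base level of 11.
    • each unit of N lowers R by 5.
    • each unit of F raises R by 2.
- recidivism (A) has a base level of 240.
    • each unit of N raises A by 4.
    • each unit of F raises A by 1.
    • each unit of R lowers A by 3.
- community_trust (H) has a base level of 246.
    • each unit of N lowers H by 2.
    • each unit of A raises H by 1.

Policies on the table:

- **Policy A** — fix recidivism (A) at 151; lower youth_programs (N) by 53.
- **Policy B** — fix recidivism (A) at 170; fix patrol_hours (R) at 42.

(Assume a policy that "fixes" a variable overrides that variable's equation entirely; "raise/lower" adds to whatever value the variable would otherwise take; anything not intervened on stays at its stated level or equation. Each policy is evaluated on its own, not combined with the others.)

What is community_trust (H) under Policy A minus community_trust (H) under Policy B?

Policy A (A := 151, N − 53):
  N = 78 − 53 = 25
  F = 298 + 6·25 = 448
  R = 11 − 5·25 + 2·448 = 782
  A = 151
  H = 246 − 2·25 + 151 = 347
Policy B (A := 170, R := 42):
  N = 78
  F = 298 + 6·78 = 766
  R = 42
  A = 170
  H = 246 − 2·78 + 170 = 260
H: 347 − 260 = 87

87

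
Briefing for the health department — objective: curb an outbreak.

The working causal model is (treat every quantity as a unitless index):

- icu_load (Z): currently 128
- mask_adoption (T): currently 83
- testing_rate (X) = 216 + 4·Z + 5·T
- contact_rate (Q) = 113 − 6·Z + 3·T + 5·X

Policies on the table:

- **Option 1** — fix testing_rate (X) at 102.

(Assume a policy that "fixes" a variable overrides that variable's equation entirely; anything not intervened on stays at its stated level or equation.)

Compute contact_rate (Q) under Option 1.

104

Option 1 (X := 102):
  Z = 128
  T = 83
  X = 102
  Q = 113 − 6·128 + 3·83 + 5·102 = 104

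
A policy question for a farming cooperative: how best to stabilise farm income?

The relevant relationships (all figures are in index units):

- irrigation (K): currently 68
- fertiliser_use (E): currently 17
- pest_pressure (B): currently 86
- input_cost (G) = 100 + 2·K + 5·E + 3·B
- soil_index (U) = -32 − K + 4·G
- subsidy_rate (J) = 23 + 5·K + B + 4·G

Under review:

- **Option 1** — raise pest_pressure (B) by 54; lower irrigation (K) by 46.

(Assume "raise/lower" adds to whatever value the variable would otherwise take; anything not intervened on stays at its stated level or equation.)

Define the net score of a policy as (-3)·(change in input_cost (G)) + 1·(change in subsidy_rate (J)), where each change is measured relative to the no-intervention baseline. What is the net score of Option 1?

-106

Baseline:
  K = 68
  E = 17
  B = 86
  G = 100 + 2·68 + 5·17 + 3·86 = 579
  J = 23 + 5·68 + 86 + 4·579 = 2765
Option 1 (B + 54, K − 46):
  K = 68 − 46 = 22
  E = 17
  B = 86 + 54 = 140
  G = 100 + 2·22 + 5·17 + 3·140 = 649
  J = 23 + 5·22 + 140 + 4·649 = 2869
ΔG = 649 − 579 = 70; ΔJ = 2869 − 2765 = 104
Score = (-3)·70 + 1·104 = -106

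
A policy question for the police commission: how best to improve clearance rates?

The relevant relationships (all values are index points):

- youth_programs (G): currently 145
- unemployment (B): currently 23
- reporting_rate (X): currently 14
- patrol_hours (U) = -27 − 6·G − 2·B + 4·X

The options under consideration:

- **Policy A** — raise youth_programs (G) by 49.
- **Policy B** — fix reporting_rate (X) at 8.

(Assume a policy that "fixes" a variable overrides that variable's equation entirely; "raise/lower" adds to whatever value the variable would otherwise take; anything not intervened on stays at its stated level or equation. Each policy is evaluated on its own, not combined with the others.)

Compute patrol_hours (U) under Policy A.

-1181

Policy A (G + 49):
  G = 145 + 49 = 194
  B = 23
  X = 14
  U = -27 − 6·194 − 2·23 + 4·14 = -1181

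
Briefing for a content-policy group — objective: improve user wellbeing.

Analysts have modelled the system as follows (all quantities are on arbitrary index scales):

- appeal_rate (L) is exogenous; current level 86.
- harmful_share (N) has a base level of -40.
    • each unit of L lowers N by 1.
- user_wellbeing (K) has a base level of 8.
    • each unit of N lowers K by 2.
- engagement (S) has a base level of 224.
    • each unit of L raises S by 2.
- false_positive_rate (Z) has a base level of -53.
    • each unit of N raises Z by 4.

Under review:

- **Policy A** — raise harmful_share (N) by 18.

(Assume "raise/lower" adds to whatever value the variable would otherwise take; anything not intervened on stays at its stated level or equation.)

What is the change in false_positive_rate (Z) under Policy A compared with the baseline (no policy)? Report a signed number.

72

Baseline:
  L = 86
  N = -40 − 86 = -126
  Z = -53 + 4·(-126) = -557
Policy A (N + 18):
  L = 86
  N = -40 − 86 (+18 from intervention) = -108
  Z = -53 + 4·(-108) = -485
Change in Z: -485 − (-557) = 72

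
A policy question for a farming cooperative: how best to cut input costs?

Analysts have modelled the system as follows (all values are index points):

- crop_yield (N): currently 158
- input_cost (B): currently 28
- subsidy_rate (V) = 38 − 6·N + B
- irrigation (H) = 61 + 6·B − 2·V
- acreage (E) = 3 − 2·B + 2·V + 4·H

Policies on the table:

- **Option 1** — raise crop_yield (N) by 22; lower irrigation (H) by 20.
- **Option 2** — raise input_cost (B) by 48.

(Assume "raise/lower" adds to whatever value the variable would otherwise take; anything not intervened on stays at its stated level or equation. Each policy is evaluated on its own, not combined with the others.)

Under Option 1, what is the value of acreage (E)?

Option 1 (N + 22, H − 20):
  N = 158 + 22 = 180
  B = 28
  V = 38 − 6·180 + 28 = -1014
  H = 61 + 6·28 − 2·(-1014) (−20 from intervention) = 2237
  E = 3 − 2·28 + 2·(-1014) + 4·2237 = 6867

6867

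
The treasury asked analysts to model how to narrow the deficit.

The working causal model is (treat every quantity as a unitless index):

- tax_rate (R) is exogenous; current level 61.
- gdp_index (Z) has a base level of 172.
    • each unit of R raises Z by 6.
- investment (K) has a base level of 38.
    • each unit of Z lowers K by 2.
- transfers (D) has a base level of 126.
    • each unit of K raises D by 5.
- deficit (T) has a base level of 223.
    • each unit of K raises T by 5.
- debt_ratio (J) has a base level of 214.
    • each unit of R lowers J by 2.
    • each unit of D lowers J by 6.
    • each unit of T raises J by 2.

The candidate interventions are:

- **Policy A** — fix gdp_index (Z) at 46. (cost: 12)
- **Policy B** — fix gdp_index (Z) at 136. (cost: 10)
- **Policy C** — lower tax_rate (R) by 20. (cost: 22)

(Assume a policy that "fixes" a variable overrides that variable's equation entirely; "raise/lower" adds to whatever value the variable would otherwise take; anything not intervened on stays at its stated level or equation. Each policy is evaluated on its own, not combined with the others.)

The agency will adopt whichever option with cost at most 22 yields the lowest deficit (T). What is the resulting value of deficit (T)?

-3767

Policy A (Z := 46):
  R = 61
  Z = 46
  K = 38 − 2·46 = -54
  T = 223 + 5·(-54) = -47
Policy B (Z := 136):
  R = 61
  Z = 136
  K = 38 − 2·136 = -234
  T = 223 + 5·(-234) = -947
Policy C (R − 20):
  R = 61 − 20 = 41
  Z = 172 + 6·41 = 418
  K = 38 − 2·418 = -798
  T = 223 + 5·(-798) = -3767
Comparing — Policy A: T=-47, Policy B: T=-947, Policy C: T=-3767. Lowest is -3767 (Policy C).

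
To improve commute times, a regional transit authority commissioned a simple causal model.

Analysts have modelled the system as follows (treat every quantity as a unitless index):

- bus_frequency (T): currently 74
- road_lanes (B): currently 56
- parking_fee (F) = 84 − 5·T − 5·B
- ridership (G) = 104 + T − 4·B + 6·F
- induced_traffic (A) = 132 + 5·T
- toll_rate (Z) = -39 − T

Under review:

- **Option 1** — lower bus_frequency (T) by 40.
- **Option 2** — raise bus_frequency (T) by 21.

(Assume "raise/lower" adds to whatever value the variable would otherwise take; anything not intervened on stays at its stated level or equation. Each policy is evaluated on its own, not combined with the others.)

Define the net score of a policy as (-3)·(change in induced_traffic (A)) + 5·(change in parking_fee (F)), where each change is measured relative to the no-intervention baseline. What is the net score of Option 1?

Baseline:
  T = 74
  B = 56
  F = 84 − 5·74 − 5·56 = -566
  A = 132 + 5·74 = 502
Option 1 (T − 40):
  T = 74 − 40 = 34
  B = 56
  F = 84 − 5·34 − 5·56 = -366
  A = 132 + 5·34 = 302
ΔA = 302 − 502 = -200; ΔF = -366 − (-566) = 200
Score = (-3)·(-200) + 5·200 = 1600

1600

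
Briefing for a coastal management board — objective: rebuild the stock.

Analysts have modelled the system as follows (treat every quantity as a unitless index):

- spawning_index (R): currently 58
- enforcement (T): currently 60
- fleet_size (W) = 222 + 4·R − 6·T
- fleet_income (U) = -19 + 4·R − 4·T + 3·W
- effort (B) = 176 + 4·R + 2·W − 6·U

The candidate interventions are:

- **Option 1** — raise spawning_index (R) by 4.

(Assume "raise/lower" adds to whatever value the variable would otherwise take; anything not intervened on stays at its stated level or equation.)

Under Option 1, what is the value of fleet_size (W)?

Option 1 (R + 4):
  R = 58 + 4 = 62
  T = 60
  W = 222 + 4·62 − 6·60 = 110

110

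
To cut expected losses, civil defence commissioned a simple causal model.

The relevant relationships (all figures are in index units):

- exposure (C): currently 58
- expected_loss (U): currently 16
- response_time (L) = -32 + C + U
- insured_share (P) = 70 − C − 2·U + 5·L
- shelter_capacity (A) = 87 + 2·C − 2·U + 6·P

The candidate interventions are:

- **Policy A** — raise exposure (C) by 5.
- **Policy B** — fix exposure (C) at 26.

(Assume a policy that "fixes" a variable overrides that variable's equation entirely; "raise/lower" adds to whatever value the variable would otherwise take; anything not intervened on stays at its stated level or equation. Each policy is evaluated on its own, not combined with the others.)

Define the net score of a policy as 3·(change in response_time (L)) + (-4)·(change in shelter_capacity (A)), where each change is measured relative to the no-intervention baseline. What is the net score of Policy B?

3232

Baseline:
  C = 58
  U = 16
  L = -32 + 58 + 16 = 42
  P = 70 − 58 − 2·16 + 5·42 = 190
  A = 87 + 2·58 − 2·16 + 6·190 = 1311
Policy B (C := 26):
  C = 26
  U = 16
  L = -32 + 26 + 16 = 10
  P = 70 − 26 − 2·16 + 5·10 = 62
  A = 87 + 2·26 − 2·16 + 6·62 = 479
ΔL = 10 − 42 = -32; ΔA = 479 − 1311 = -832
Score = 3·(-32) + (-4)·(-832) = 3232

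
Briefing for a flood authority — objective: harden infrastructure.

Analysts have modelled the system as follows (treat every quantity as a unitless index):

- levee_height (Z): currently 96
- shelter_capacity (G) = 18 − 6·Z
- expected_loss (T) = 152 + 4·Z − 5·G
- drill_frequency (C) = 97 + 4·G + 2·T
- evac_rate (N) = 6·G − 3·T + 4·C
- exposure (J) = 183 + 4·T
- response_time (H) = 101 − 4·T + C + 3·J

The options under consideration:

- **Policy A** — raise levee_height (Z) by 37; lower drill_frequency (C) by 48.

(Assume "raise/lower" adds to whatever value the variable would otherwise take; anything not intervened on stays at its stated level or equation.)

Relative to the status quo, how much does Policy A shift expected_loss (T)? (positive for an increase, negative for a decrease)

Baseline:
  Z = 96
  G = 18 − 6·96 = -558
  T = 152 + 4·96 − 5·(-558) = 3326
Policy A (Z + 37, C − 48):
  Z = 96 + 37 = 133
  G = 18 − 6·133 = -780
  T = 152 + 4·133 − 5·(-780) = 4584
Change in T: 4584 − 3326 = 1258

1258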